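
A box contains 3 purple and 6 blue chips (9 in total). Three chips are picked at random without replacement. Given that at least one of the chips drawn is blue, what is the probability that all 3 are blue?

P(all 3 blue) = C(6,3)/C(9,3) = 5/21; P(at least one blue) = 1 − C(3,3)/C(9,3) = 83/84.
Since 'all 3 blue' ⊆ 'at least one blue', P(all 3 | at least one) = 5/21 / 83/84 = 20/83 ≈ 0.2410.

20/83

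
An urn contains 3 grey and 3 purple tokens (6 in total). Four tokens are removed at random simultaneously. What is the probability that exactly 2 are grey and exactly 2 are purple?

3/5

Unordered draws without replacement: count favorable combinations over C(6,4).
Favorable = C(3,2) · C(3,2) = 9; total = C(6,4) = 15.
P = 9/15 = 3/5 ≈ 0.6000.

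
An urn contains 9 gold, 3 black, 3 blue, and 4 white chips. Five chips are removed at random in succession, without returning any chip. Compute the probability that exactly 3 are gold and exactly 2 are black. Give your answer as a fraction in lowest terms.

7/323

Unordered draws without replacement: count favorable combinations over C(19,5).
Favorable = C(9,3) · C(3,2) · C(3,0) · C(4,0) = 252; total = C(19,5) = 11628.
P = 252/11628 = 7/323 ≈ 0.0217.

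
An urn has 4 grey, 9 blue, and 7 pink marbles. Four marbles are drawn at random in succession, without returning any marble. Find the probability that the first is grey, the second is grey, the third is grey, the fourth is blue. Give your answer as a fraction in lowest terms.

Multiply the conditional probability of each draw in order, without replacement, so each draw removes one from its color and from the total.
P = (4/20) · (3/19) · (2/18) · (9/17) = 3/1615 ≈ 0.0019.

3/1615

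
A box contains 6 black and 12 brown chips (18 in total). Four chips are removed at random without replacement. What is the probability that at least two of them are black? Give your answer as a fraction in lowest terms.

Sum the hypergeometric tail for j = 2,…,4 black chips.
Favorable = C(6,2)·C(12,2) + C(6,3)·C(12,1) + C(6,4)·C(12,0) = 1245; total = C(18,4) = 3060.
P = 1245/3060 = 83/204 ≈ 0.4069.

83/204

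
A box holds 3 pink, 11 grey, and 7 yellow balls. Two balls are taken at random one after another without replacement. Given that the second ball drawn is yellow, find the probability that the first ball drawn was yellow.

3/10

P(first=yellow and the second ball drawn is yellow) = (7/21)·(6/20) = 1/10.
P(the second ball drawn is yellow) = Σ over first color = 1/20 + 11/60 + 1/10 = 1/3.
By Bayes, P(first=yellow | the second ball drawn is yellow) = 1/10 / 1/3 = 3/10 ≈ 0.3000.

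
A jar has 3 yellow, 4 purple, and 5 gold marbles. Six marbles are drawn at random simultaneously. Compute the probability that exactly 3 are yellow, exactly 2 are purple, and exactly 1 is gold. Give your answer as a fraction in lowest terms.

5/154

Unordered draws without replacement: count favorable combinations over C(12,6).
Favorable = C(3,3) · C(4,2) · C(5,1) = 30; total = C(12,6) = 924.
P = 30/924 = 5/154 ≈ 0.0325.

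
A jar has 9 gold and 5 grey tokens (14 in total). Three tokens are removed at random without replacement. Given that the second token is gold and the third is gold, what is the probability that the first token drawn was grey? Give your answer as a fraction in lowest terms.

5/12

P(first=grey and the second token is gold and the third is gold) = (5/14)·(9/13)·(8/12) = 15/91.
P(E) = Σ over first color = 3/13 + 15/91 = 36/91.
By Bayes, P(first=grey | E) = 15/91 / 36/91 = 5/12 ≈ 0.4167.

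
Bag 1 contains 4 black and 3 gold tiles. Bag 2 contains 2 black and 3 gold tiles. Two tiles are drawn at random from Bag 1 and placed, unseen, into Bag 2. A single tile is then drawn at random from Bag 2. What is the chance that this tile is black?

Condition on how many of the transferred tiles are black (from Bag 1: 4 black of 7; then Bag 2 has 7 total).
  0 black: C(4,0)C(3,2)/C(7,2) = 1/7; then P = 2/7
  1 black: C(4,1)C(3,1)/C(7,2) = 4/7; then P = 3/7
  2 black: C(4,2)C(3,0)/C(7,2) = 2/7; then P = 4/7
P(black from Bag 2) = 22/49 ≈ 0.4490.

22/49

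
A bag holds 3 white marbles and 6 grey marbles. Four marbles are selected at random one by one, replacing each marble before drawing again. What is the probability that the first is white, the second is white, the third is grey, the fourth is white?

2/81

Multiply the conditional probability of each draw in order, with replacement (the composition resets each draw).
P = (3/9) · (3/9) · (6/9) · (3/9) = 2/81 ≈ 0.0247.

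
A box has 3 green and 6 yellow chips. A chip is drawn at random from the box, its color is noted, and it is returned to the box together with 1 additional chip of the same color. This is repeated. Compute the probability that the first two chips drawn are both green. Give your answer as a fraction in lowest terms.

2/15

After a green draw the box holds 4 green out of 10.
P = (3/9)·(4/10) = 2/15 ≈ 0.1333.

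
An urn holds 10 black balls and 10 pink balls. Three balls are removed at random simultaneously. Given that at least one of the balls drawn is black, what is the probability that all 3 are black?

2/17

P(all 3 black) = C(10,3)/C(20,3) = 2/19; P(at least one black) = 1 − C(10,3)/C(20,3) = 17/19.
Since 'all 3 black' ⊆ 'at least one black', P(all 3 | at least one) = 2/19 / 17/19 = 2/17 ≈ 0.1176.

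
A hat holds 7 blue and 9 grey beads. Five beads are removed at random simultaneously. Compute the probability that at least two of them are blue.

10/13

Sum the hypergeometric tail for j = 2,…,5 blue beads.
Favorable = C(7,2)·C(9,3) + C(7,3)·C(9,2) + C(7,4)·C(9,1) + C(7,5)·C(9,0) = 3360; total = C(16,5) = 4368.
P = 3360/4368 = 10/13 ≈ 0.7692.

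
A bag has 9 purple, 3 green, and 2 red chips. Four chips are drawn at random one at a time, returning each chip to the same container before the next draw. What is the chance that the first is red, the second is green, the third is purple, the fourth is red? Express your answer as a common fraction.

Multiply the conditional probability of each draw in order, with replacement (the composition resets each draw).
P = (2/14) · (3/14) · (9/14) · (2/14) = 27/9604 ≈ 0.0028.

27/9604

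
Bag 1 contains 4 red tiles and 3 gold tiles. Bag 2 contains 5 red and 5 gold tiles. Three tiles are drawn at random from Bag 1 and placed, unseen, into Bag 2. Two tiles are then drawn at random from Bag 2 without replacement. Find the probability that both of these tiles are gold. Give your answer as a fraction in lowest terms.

Condition on how many of the transferred tiles are gold (from Bag 1: 3 gold of 7; then Bag 2 has 13 total).
  0 gold: C(3,0)C(4,3)/C(7,3) = 4/35; then P = C(5,2)/C(13,2) = 5/39
  1 gold: C(3,1)C(4,2)/C(7,3) = 18/35; then P = C(6,2)/C(13,2) = 5/26
  2 gold: C(3,2)C(4,1)/C(7,3) = 12/35; then P = C(7,2)/C(13,2) = 7/26
  3 gold: C(3,3)C(4,0)/C(7,3) = 1/35; then P = C(8,2)/C(13,2) = 14/39
P(both gold) = 59/273 ≈ 0.2161.

59/273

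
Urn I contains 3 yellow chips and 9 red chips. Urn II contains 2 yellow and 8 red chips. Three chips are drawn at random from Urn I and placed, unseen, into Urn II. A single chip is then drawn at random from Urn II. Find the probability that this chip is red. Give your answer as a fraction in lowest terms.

41/52

Condition on how many of the transferred chips are red (from Urn I: 9 red of 12; then Urn II has 13 total).
  0 red: C(9,0)C(3,3)/C(12,3) = 1/220; then P = 8/13
  1 red: C(9,1)C(3,2)/C(12,3) = 27/220; then P = 9/13
  2 red: C(9,2)C(3,1)/C(12,3) = 27/55; then P = 10/13
  3 red: C(9,3)C(3,0)/C(12,3) = 21/55; then P = 11/13
P(red from Urn II) = 41/52 ≈ 0.7885.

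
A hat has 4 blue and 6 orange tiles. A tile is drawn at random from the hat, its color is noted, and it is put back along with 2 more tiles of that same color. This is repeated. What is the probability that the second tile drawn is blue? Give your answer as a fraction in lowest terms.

Condition on the first draw. If first is blue (prob 4/10), second-blue has prob (6)/(12); if not (prob 6/10), it has prob 4/(12).
P = (4/10)·(6/12) + (6/10)·(4/12) = 2/5 ≈ 0.4000.

2/5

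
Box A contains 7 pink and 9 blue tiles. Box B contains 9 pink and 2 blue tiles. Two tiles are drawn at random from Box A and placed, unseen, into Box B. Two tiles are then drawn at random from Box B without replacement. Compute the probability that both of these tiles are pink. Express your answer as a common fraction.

881/1560

Condition on how many of the transferred tiles are pink (from Box A: 7 pink of 16; then Box B has 13 total).
  0 pink: C(7,0)C(9,2)/C(16,2) = 3/10; then P = C(9,2)/C(13,2) = 6/13
  1 pink: C(7,1)C(9,1)/C(16,2) = 21/40; then P = C(10,2)/C(13,2) = 15/26
  2 pink: C(7,2)C(9,0)/C(16,2) = 7/40; then P = C(11,2)/C(13,2) = 55/78
P(both pink) = 881/1560 ≈ 0.5647.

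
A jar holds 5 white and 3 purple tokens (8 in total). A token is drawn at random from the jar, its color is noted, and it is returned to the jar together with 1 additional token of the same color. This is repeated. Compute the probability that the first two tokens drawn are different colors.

Either white then purple, or purple then white; after the first draw the total is 9.
P = (5/8)·(3/9) + (3/8)·(5/9) = 5/12 ≈ 0.4167.

5/12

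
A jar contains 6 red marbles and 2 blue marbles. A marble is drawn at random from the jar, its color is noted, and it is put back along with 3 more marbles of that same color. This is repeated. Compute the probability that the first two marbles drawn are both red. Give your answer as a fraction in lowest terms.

27/44

After a red draw the jar holds 9 red out of 11.
P = (6/8)·(9/11) = 27/44 ≈ 0.6136.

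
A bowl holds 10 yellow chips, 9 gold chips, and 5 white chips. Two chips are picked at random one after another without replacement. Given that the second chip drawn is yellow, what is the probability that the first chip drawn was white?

P(first=white and the second chip drawn is yellow) = (5/24)·(10/23) = 25/276.
P(the second chip drawn is yellow) = Σ over first color = 15/92 + 15/92 + 25/276 = 5/12.
By Bayes, P(first=white | the second chip drawn is yellow) = 25/276 / 5/12 = 5/23 ≈ 0.2174.

5/23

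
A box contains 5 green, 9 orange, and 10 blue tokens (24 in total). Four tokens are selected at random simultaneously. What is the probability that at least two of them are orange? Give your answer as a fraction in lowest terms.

Sum the hypergeometric tail for j = 2,…,4 orange tokens.
Favorable = C(9,2)·C(15,2) + C(9,3)·C(15,1) + C(9,4)·C(15,0) = 5166; total = C(24,4) = 10626.
P = 5166/10626 = 123/253 ≈ 0.4862.

123/253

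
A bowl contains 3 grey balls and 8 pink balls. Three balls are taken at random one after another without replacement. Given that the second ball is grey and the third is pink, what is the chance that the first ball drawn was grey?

P(first=grey and the second ball is grey and the third is pink) = (3/11)·(2/10)·(8/9) = 8/165.
P(E) = Σ over first color = 8/165 + 28/165 = 12/55.
By Bayes, P(first=grey | E) = 8/165 / 12/55 = 2/9 ≈ 0.2222.

2/9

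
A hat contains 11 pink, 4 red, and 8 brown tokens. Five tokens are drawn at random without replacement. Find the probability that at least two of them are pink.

Sum the hypergeometric tail for j = 2,…,5 pink tokens.
Favorable = C(11,2)·C(12,3) + C(11,3)·C(12,2) + C(11,4)·C(12,1) + C(11,5)·C(12,0) = 27412; total = C(23,5) = 33649.
P = 27412/33649 = 356/437 ≈ 0.8146.

356/437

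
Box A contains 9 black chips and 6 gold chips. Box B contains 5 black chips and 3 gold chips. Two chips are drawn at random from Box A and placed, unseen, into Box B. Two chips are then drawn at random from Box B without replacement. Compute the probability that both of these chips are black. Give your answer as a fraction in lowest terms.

Condition on how many of the transferred chips are black (from Box A: 9 black of 15; then Box B has 10 total).
  0 black: C(9,0)C(6,2)/C(15,2) = 1/7; then P = C(5,2)/C(10,2) = 2/9
  1 black: C(9,1)C(6,1)/C(15,2) = 18/35; then P = C(6,2)/C(10,2) = 1/3
  2 black: C(9,2)C(6,0)/C(15,2) = 12/35; then P = C(7,2)/C(10,2) = 7/15
P(both black) = 572/1575 ≈ 0.3632.

572/1575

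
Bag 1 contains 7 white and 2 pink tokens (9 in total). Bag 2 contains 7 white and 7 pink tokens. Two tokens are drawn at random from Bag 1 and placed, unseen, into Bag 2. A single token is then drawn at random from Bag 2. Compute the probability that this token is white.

Condition on how many of the transferred tokens are white (from Bag 1: 7 white of 9; then Bag 2 has 16 total).
  0 white: C(7,0)C(2,2)/C(9,2) = 1/36; then P = 7/16
  1 white: C(7,1)C(2,1)/C(9,2) = 7/18; then P = 8/16
  2 white: C(7,2)C(2,0)/C(9,2) = 7/12; then P = 9/16
P(white from Bag 2) = 77/144 ≈ 0.5347.

77/144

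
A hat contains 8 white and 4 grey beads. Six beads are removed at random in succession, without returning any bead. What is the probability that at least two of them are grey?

8/11

Sum the hypergeometric tail for j = 2,…,4 grey beads.
Favorable = C(4,2)·C(8,4) + C(4,3)·C(8,3) + C(4,4)·C(8,2) = 672; total = C(12,6) = 924.
P = 672/924 = 8/11 ≈ 0.7273.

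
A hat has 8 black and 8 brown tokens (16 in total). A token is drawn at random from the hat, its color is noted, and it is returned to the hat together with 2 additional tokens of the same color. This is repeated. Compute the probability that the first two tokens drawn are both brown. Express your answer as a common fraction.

After a brown draw the hat holds 10 brown out of 18.
P = (8/16)·(10/18) = 5/18 ≈ 0.2778.

5/18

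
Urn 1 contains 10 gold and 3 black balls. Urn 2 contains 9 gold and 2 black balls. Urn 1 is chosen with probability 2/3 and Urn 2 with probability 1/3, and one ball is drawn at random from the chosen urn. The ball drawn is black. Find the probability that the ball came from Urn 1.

P(black | Urn 1) = 3/13; P(black | Urn 2) = 2/11.
P(black) = 2/3·3/13 + 1/3·2/11 = 92/429.
By Bayes' rule, P(Urn 1 | black) = 2/13 / 92/429 = 33/46 ≈ 0.7174.

33/46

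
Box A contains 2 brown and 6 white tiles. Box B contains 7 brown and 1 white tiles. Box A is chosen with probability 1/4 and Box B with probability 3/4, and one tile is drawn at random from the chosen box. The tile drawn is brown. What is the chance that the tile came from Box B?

21/23

P(brown | Box A) = 1/4; P(brown | Box B) = 7/8.
P(brown) = 1/4·1/4 + 3/4·7/8 = 23/32.
By Bayes' rule, P(Box B | brown) = 21/32 / 23/32 = 21/23 ≈ 0.9130.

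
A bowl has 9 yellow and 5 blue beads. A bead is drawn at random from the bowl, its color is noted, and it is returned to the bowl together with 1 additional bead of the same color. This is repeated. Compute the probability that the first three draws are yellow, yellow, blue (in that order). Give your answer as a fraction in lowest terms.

15/112

Track the composition after each reinforcement of +1.
P = (9/14) · (10/15) · (5/16) = 15/112 ≈ 0.1339.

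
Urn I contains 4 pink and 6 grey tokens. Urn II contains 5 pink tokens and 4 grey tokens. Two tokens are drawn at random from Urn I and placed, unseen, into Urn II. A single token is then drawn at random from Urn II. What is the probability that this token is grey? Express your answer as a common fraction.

Condition on how many of the transferred tokens are grey (from Urn I: 6 grey of 10; then Urn II has 11 total).
  0 grey: C(6,0)C(4,2)/C(10,2) = 2/15; then P = 4/11
  1 grey: C(6,1)C(4,1)/C(10,2) = 8/15; then P = 5/11
  2 grey: C(6,2)C(4,0)/C(10,2) = 1/3; then P = 6/11
P(grey from Urn II) = 26/55 ≈ 0.4727.

26/55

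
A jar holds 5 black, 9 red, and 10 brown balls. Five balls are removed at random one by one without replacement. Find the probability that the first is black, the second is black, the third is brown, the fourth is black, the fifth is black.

Multiply the conditional probability of each draw in order, without replacement, so each draw removes one from its color and from the total.
P = (5/24) · (4/23) · (10/22) · (3/21) · (2/20) = 5/21252 ≈ 0.0002.

5/21252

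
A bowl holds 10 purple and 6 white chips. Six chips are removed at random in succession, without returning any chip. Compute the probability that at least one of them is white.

Use the complement: P(at least one white) = 1 − P(no white).
P(none) = C(10,6)/C(16,6) = 210/8008.
So P = 1 − 210/8008 = 557/572 ≈ 0.9738.

557/572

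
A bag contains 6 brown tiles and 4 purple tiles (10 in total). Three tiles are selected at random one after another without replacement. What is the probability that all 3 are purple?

Unordered draws without replacement: count favorable combinations over C(10,3).
Favorable = C(6,0) · C(4,3) = 4; total = C(10,3) = 120.
P = 4/120 = 1/30 ≈ 0.0333.

1/30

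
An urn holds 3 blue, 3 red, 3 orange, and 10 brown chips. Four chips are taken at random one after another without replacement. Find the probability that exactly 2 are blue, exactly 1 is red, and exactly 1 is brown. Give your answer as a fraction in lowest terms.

Unordered draws without replacement: count favorable combinations over C(19,4).
Favorable = C(3,2) · C(3,1) · C(3,0) · C(10,1) = 90; total = C(19,4) = 3876.
P = 90/3876 = 15/646 ≈ 0.0232.

15/646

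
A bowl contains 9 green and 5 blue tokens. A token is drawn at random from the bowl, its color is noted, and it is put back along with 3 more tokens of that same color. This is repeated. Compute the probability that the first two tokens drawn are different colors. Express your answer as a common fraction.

Either green then blue, or blue then green; after the first draw the total is 17.
P = (9/14)·(5/17) + (5/14)·(9/17) = 45/119 ≈ 0.3782.

45/119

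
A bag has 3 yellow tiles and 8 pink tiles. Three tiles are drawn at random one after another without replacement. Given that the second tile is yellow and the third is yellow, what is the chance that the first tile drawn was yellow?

P(first=yellow and the second tile is yellow and the third is yellow) = (3/11)·(2/10)·(1/9) = 1/165.
P(E) = Σ over first color = 1/165 + 8/165 = 3/55.
By Bayes, P(first=yellow | E) = 1/165 / 3/55 = 1/9 ≈ 0.1111.

1/9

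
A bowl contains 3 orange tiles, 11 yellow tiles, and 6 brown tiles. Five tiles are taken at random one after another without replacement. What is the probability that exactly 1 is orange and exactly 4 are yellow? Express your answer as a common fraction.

Unordered draws without replacement: count favorable combinations over C(20,5).
Favorable = C(3,1) · C(11,4) · C(6,0) = 990; total = C(20,5) = 15504.
P = 990/15504 = 165/2584 ≈ 0.0639.

165/2584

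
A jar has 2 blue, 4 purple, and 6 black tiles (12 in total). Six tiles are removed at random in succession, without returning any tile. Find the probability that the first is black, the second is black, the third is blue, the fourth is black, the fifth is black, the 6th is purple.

1/231

Multiply the conditional probability of each draw in order, without replacement, so each draw removes one from its color and from the total.
P = (6/12) · (5/11) · (2/10) · (4/9) · (3/8) · (4/7) = 1/231 ≈ 0.0043.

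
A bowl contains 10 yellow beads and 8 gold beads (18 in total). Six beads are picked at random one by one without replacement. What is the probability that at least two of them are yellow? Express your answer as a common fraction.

214/221

Sum the hypergeometric tail for j = 2,…,6 yellow beads.
Favorable = C(10,2)·C(8,4) + C(10,3)·C(8,3) + C(10,4)·C(8,2) + C(10,5)·C(8,1) + C(10,6)·C(8,0) = 17976; total = C(18,6) = 18564.
P = 17976/18564 = 214/221 ≈ 0.9683.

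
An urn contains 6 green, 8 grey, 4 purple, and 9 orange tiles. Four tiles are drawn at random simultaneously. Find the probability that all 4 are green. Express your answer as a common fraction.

1/1170

Unordered draws without replacement: count favorable combinations over C(27,4).
Favorable = C(6,4) · C(8,0) · C(4,0) · C(9,0) = 15; total = C(27,4) = 17550.
P = 15/17550 = 1/1170 ≈ 0.0009.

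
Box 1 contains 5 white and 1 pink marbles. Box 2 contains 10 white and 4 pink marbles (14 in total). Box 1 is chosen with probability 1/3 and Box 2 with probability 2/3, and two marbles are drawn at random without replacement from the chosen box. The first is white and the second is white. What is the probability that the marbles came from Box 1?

P(E | Box 1) = 2/3; P(E | Box 2) = 45/91.
P(E) = 1/3·2/3 + 2/3·45/91 = 452/819.
By Bayes' rule, P(Box 1 | E) = 2/9 / 452/819 = 91/226 ≈ 0.4027.

91/226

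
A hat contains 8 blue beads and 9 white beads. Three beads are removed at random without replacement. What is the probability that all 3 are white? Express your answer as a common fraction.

Multiply the conditional probability of each draw in order, without replacement, so each draw removes one from its color and from the total.
P = (9/17) · (8/16) · (7/15) = 21/170 ≈ 0.1235.

21/170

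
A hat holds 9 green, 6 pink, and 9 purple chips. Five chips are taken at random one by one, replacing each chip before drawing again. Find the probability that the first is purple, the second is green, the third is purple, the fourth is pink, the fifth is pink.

27/8192

Multiply the conditional probability of each draw in order, with replacement (the composition resets each draw).
P = (9/24) · (9/24) · (9/24) · (6/24) · (6/24) = 27/8192 ≈ 0.0033.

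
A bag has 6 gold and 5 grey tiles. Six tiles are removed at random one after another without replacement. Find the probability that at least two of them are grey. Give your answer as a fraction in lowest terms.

431/462

Sum the hypergeometric tail for j = 2,…,5 grey tiles.
Favorable = C(5,2)·C(6,4) + C(5,3)·C(6,3) + C(5,4)·C(6,2) + C(5,5)·C(6,1) = 431; total = C(11,6) = 462.
P = 431/462 = 431/462 ≈ 0.9329.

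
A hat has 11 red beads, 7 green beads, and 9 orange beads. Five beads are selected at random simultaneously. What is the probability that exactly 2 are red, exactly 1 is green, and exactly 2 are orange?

Unordered draws without replacement: count favorable combinations over C(27,5).
Favorable = C(11,2) · C(7,1) · C(9,2) = 13860; total = C(27,5) = 80730.
P = 13860/80730 = 154/897 ≈ 0.1717.

154/897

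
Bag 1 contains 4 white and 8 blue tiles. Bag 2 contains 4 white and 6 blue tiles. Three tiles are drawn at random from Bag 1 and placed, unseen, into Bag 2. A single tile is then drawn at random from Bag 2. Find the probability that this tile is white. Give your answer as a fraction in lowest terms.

5/13

Condition on how many of the transferred tiles are white (from Bag 1: 4 white of 12; then Bag 2 has 13 total).
  0 white: C(4,0)C(8,3)/C(12,3) = 14/55; then P = 4/13
  1 white: C(4,1)C(8,2)/C(12,3) = 28/55; then P = 5/13
  2 white: C(4,2)C(8,1)/C(12,3) = 12/55; then P = 6/13
  3 white: C(4,3)C(8,0)/C(12,3) = 1/55; then P = 7/13
P(white from Bag 2) = 5/13 ≈ 0.3846.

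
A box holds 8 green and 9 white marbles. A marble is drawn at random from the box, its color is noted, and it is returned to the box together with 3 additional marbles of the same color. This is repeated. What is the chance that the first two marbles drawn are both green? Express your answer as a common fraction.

After a green draw the box holds 11 green out of 20.
P = (8/17)·(11/20) = 22/85 ≈ 0.2588.

22/85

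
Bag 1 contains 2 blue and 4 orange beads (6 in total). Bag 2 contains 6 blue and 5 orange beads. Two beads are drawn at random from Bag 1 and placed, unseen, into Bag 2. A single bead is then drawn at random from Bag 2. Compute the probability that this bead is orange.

19/39

Condition on how many of the transferred beads are orange (from Bag 1: 4 orange of 6; then Bag 2 has 13 total).
  0 orange: C(4,0)C(2,2)/C(6,2) = 1/15; then P = 5/13
  1 orange: C(4,1)C(2,1)/C(6,2) = 8/15; then P = 6/13
  2 orange: C(4,2)C(2,0)/C(6,2) = 2/5; then P = 7/13
P(orange from Bag 2) = 19/39 ≈ 0.4872.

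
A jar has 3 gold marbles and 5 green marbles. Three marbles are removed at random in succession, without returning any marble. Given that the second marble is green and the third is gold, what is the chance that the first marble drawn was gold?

P(first=gold and the second marble is green and the third is gold) = (3/8)·(5/7)·(2/6) = 5/56.
P(E) = Σ over first color = 5/56 + 5/28 = 15/56.
By Bayes, P(first=gold | E) = 5/56 / 15/56 = 1/3 ≈ 0.3333.

1/3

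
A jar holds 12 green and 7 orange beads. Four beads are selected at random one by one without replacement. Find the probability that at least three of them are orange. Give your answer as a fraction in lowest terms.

Sum the hypergeometric tail for j = 3,…,4 orange beads.
Favorable = C(7,3)·C(12,1) + C(7,4)·C(12,0) = 455; total = C(19,4) = 3876.
P = 455/3876 = 455/3876 ≈ 0.1174.

455/3876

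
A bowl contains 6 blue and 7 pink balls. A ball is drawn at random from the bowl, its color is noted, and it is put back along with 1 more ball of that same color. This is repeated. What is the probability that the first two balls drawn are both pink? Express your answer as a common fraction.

After a pink draw the bowl holds 8 pink out of 14.
P = (7/13)·(8/14) = 4/13 ≈ 0.3077.

4/13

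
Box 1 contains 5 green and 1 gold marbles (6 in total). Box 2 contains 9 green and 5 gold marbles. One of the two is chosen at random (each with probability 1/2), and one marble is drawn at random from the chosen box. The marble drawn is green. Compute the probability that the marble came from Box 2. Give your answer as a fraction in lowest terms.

P(green | Box 1) = 5/6; P(green | Box 2) = 9/14.
P(green) = 1/2·5/6 + 1/2·9/14 = 31/42.
By Bayes' rule, P(Box 2 | green) = 9/28 / 31/42 = 27/62 ≈ 0.4355.

27/62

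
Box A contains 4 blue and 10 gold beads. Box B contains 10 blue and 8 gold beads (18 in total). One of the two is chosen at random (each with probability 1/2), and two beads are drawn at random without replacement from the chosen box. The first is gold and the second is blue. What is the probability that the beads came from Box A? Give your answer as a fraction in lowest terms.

153/335

P(E | Box A) = 20/91; P(E | Box B) = 40/153.
P(E) = 1/2·20/91 + 1/2·40/153 = 3350/13923.
By Bayes' rule, P(Box A | E) = 10/91 / 3350/13923 = 153/335 ≈ 0.4567.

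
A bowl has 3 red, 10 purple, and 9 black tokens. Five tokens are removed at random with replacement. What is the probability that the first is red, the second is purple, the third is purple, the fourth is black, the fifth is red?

2025/1288408

Multiply the conditional probability of each draw in order, with replacement (the composition resets each draw).
P = (3/22) · (10/22) · (10/22) · (9/22) · (3/22) = 2025/1288408 ≈ 0.0016.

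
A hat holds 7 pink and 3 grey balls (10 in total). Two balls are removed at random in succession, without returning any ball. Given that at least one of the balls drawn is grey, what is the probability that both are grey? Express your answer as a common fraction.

1/8

P(both grey) = C(3,2)/C(10,2) = 1/15; P(at least one grey) = 1 − C(7,2)/C(10,2) = 8/15.
Since 'both grey' ⊆ 'at least one grey', P(both | at least one) = 1/15 / 8/15 = 1/8 ≈ 0.1250.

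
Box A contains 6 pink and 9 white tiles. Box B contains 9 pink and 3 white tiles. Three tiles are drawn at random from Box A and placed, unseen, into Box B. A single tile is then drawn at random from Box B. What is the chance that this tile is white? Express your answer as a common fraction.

8/25

Condition on how many of the transferred tiles are white (from Box A: 9 white of 15; then Box B has 15 total).
  0 white: C(9,0)C(6,3)/C(15,3) = 4/91; then P = 3/15
  1 white: C(9,1)C(6,2)/C(15,3) = 27/91; then P = 4/15
  2 white: C(9,2)C(6,1)/C(15,3) = 216/455; then P = 5/15
  3 white: C(9,3)C(6,0)/C(15,3) = 12/65; then P = 6/15
P(white from Box B) = 8/25 ≈ 0.3200.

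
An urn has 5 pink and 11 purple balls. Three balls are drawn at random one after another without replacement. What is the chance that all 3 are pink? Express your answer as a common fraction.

1/56

Unordered draws without replacement: count favorable combinations over C(16,3).
Favorable = C(5,3) · C(11,0) = 10; total = C(16,3) = 560.
P = 10/560 = 1/56 ≈ 0.0179.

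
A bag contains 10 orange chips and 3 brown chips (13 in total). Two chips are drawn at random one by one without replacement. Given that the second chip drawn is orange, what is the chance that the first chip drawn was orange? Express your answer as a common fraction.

P(first=orange and the second chip drawn is orange) = (10/13)·(9/12) = 15/26.
P(the second chip drawn is orange) = Σ over first color = 15/26 + 5/26 = 10/13.
By Bayes, P(first=orange | the second chip drawn is orange) = 15/26 / 10/13 = 3/4 ≈ 0.7500.

3/4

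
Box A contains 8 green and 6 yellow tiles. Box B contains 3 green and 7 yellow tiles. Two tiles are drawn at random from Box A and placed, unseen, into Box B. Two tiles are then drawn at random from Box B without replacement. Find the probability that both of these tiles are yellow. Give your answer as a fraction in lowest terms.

412/1001

Condition on how many of the transferred tiles are yellow (from Box A: 6 yellow of 14; then Box B has 12 total).
  0 yellow: C(6,0)C(8,2)/C(14,2) = 4/13; then P = C(7,2)/C(12,2) = 7/22
  1 yellow: C(6,1)C(8,1)/C(14,2) = 48/91; then P = C(8,2)/C(12,2) = 14/33
  2 yellow: C(6,2)C(8,0)/C(14,2) = 15/91; then P = C(9,2)/C(12,2) = 6/11
P(both yellow) = 412/1001 ≈ 0.4116.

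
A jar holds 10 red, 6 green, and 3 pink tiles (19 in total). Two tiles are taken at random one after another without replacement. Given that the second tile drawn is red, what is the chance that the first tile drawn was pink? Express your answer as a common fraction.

P(first=pink and the second tile drawn is red) = (3/19)·(10/18) = 5/57.
P(the second tile drawn is red) = Σ over first color = 5/19 + 10/57 + 5/57 = 10/19.
By Bayes, P(first=pink | the second tile drawn is red) = 5/57 / 10/19 = 1/6 ≈ 0.1667.

1/6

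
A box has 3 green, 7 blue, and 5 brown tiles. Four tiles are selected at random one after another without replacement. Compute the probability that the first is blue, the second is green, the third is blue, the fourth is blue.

1/52

Multiply the conditional probability of each draw in order, without replacement, so each draw removes one from its color and from the total.
P = (7/15) · (3/14) · (6/13) · (5/12) = 1/52 ≈ 0.0192.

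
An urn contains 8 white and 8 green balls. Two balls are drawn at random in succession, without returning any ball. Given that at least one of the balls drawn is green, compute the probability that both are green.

7/23

P(both green) = C(8,2)/C(16,2) = 7/30; P(at least one green) = 1 − C(8,2)/C(16,2) = 23/30.
Since 'both green' ⊆ 'at least one green', P(both | at least one) = 7/30 / 23/30 = 7/23 ≈ 0.3043.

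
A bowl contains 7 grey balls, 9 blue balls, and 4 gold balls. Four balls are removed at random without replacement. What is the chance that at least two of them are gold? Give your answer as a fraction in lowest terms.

157/969

Sum the hypergeometric tail for j = 2,…,4 gold balls.
Favorable = C(4,2)·C(16,2) + C(4,3)·C(16,1) + C(4,4)·C(16,0) = 785; total = C(20,4) = 4845.
P = 785/4845 = 157/969 ≈ 0.1620.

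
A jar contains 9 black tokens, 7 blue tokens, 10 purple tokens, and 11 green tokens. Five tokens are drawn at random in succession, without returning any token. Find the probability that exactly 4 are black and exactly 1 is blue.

14/6919

Unordered draws without replacement: count favorable combinations over C(37,5).
Favorable = C(9,4) · C(7,1) · C(10,0) · C(11,0) = 882; total = C(37,5) = 435897.
P = 882/435897 = 14/6919 ≈ 0.0020.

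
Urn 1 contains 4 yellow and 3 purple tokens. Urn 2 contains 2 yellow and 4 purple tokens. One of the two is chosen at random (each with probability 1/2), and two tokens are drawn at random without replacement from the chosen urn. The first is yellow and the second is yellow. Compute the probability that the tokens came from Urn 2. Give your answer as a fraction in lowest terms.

7/37

P(E | Urn 1) = 2/7; P(E | Urn 2) = 1/15.
P(E) = 1/2·2/7 + 1/2·1/15 = 37/210.
By Bayes' rule, P(Urn 2 | E) = 1/30 / 37/210 = 7/37 ≈ 0.1892.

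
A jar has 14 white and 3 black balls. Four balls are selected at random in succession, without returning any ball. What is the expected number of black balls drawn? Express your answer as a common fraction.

By linearity of expectation, E[X] = Σ P(draw i is black); by symmetry each draw (even without replacement) has P(black) = 3/17.
E[X] = 4 · 3/17 = 12/17 ≈ 0.7059.

12/17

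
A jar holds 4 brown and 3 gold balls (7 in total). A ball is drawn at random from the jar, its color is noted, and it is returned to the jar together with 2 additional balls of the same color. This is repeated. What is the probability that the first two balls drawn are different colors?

8/21

Either gold then brown, or brown then gold; after the first draw the total is 9.
P = (3/7)·(4/9) + (4/7)·(3/9) = 8/21 ≈ 0.3810.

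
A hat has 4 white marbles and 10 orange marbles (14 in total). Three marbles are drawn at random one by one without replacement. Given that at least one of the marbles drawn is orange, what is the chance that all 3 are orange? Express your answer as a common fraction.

P(all 3 orange) = C(10,3)/C(14,3) = 30/91; P(at least one orange) = 1 − C(4,3)/C(14,3) = 90/91.
Since 'all 3 orange' ⊆ 'at least one orange', P(all 3 | at least one) = 30/91 / 90/91 = 1/3 ≈ 0.3333.

1/3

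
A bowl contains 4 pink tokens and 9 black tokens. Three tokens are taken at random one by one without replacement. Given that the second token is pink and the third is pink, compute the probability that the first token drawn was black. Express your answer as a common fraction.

9/11

P(first=black and the second token is pink and the third is pink) = (9/13)·(4/12)·(3/11) = 9/143.
P(E) = Σ over first color = 2/143 + 9/143 = 1/13.
By Bayes, P(first=black | E) = 9/143 / 1/13 = 9/11 ≈ 0.8182.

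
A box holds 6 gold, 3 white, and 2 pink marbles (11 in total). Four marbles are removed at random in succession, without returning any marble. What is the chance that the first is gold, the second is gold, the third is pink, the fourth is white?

1/44

Multiply the conditional probability of each draw in order, without replacement, so each draw removes one from its color and from the total.
P = (6/11) · (5/10) · (2/9) · (3/8) = 1/44 ≈ 0.0227.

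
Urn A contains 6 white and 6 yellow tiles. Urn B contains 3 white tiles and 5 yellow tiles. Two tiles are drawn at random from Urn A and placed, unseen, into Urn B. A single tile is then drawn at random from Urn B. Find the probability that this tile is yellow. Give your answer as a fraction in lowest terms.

3/5

Condition on how many of the transferred tiles are yellow (from Urn A: 6 yellow of 12; then Urn B has 10 total).
  0 yellow: C(6,0)C(6,2)/C(12,2) = 5/22; then P = 5/10
  1 yellow: C(6,1)C(6,1)/C(12,2) = 6/11; then P = 6/10
  2 yellow: C(6,2)C(6,0)/C(12,2) = 5/22; then P = 7/10
P(yellow from Urn B) = 3/5 ≈ 0.6000.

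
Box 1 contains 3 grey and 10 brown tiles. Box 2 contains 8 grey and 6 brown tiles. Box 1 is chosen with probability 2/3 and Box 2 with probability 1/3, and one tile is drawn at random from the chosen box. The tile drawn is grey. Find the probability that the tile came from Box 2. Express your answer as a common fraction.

26/47

P(grey | Box 1) = 3/13; P(grey | Box 2) = 4/7.
P(grey) = 2/3·3/13 + 1/3·4/7 = 94/273.
By Bayes' rule, P(Box 2 | grey) = 4/21 / 94/273 = 26/47 ≈ 0.5532.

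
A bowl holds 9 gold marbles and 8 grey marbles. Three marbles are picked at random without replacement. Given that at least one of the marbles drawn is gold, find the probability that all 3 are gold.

7/52

P(all 3 gold) = C(9,3)/C(17,3) = 21/170; P(at least one gold) = 1 − C(8,3)/C(17,3) = 78/85.
Since 'all 3 gold' ⊆ 'at least one gold', P(all 3 | at least one) = 21/170 / 78/85 = 7/52 ≈ 0.1346.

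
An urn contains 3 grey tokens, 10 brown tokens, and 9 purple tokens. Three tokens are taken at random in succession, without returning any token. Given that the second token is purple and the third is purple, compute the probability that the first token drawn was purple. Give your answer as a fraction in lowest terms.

7/20

P(first=purple and the second token is purple and the third is purple) = (9/22)·(8/21)·(7/20) = 3/55.
P(E) = Σ over first color = 9/385 + 6/77 + 3/55 = 12/77.
By Bayes, P(first=purple | E) = 3/55 / 12/77 = 7/20 ≈ 0.3500.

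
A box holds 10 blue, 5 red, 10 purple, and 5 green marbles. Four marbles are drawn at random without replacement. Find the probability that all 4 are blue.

Unordered draws without replacement: count favorable combinations over C(30,4).
Favorable = C(10,4) · C(5,0) · C(10,0) · C(5,0) = 210; total = C(30,4) = 27405.
P = 210/27405 = 2/261 ≈ 0.0077.

2/261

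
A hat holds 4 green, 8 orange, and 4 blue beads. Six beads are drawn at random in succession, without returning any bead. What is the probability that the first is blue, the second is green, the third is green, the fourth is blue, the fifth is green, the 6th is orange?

2/5005

Multiply the conditional probability of each draw in order, without replacement, so each draw removes one from its color and from the total.
P = (4/16) · (4/15) · (3/14) · (3/13) · (2/12) · (8/11) = 2/5005 ≈ 0.0004.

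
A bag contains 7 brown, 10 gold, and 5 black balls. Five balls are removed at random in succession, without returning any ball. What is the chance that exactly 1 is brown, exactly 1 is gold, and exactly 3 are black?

Unordered draws without replacement: count favorable combinations over C(22,5).
Favorable = C(7,1) · C(10,1) · C(5,3) = 700; total = C(22,5) = 26334.
P = 700/26334 = 50/1881 ≈ 0.0266.

50/1881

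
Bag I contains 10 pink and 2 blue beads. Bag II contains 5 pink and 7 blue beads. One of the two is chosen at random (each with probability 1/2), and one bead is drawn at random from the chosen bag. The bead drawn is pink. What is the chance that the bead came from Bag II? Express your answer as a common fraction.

P(pink | Bag I) = 5/6; P(pink | Bag II) = 5/12.
P(pink) = 1/2·5/6 + 1/2·5/12 = 5/8.
By Bayes' rule, P(Bag II | pink) = 5/24 / 5/8 = 1/3 ≈ 0.3333.

1/3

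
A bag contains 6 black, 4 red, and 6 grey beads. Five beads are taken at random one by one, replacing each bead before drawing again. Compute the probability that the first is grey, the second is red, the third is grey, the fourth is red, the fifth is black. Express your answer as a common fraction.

Multiply the conditional probability of each draw in order, with replacement (the composition resets each draw).
P = (6/16) · (4/16) · (6/16) · (4/16) · (6/16) = 27/8192 ≈ 0.0033.

27/8192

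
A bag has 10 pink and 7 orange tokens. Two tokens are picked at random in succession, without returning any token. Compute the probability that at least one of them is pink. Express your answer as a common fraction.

Use the complement: P(at least one pink) = 1 − P(no pink).
P(none) = C(7,2)/C(17,2) = 21/136.
So P = 1 − 21/136 = 115/136 ≈ 0.8456.

115/136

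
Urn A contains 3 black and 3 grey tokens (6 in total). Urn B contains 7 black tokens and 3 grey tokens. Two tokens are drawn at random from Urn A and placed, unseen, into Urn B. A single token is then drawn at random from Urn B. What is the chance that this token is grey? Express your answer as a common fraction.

Condition on how many of the transferred tokens are grey (from Urn A: 3 grey of 6; then Urn B has 12 total).
  0 grey: C(3,0)C(3,2)/C(6,2) = 1/5; then P = 3/12
  1 grey: C(3,1)C(3,1)/C(6,2) = 3/5; then P = 4/12
  2 grey: C(3,2)C(3,0)/C(6,2) = 1/5; then P = 5/12
P(grey from Urn B) = 1/3 ≈ 0.3333.

1/3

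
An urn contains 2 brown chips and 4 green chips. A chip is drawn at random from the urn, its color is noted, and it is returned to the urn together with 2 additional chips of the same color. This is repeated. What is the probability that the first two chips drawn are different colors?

1/3

Either brown then green, or green then brown; after the first draw the total is 8.
P = (2/6)·(4/8) + (4/6)·(2/8) = 1/3 ≈ 0.3333.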